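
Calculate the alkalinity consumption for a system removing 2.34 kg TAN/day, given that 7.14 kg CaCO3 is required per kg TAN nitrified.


Alkalinity factor: 7.14 kg CaCO3 consumed per kg TAN nitrified
alk = 2.34 kg TAN * 7.14 = 16.7076 kg CaCO3/day

16.7076 kg CaCO3/day


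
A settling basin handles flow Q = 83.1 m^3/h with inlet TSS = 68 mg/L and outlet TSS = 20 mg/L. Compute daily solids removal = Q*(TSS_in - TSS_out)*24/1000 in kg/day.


Concentration drop: TSS_in - TSS_out = 68 - 20 = 48 mg/L
Hourly solids removed = Q * dTSS = 83.1 m^3/h * 48 mg/L = 3988.8 g/h  (m^3/h * mg/L = g/h)
Daily solids removed = 3988.8 * 24 = 95731.2 g/day
Convert g to kg: 95731.2 / 1000 = 95.7312 kg/day

95.7312 kg/day


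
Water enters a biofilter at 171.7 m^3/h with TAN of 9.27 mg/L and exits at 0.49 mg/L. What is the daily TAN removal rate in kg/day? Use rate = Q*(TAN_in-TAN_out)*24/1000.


Concentration drop: TAN_in - TAN_out = 9.27 - 0.49 = 8.78 mg/L
Hourly TAN removed = Q * dTAN = 171.7 m^3/h * 8.78 mg/L = 1507.526 g/h  (m^3/h * mg/L = g/h)
Daily TAN removed = 1507.526 * 24 = 36180.624 g/day
Convert to kg/day: 36180.624 / 1000 = 36.180624 kg/day

36.180624 kg/day


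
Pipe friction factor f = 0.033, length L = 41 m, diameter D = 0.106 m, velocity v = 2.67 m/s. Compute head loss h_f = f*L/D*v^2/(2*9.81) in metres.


v^2 = 2.67^2 = 7.1289 m^2/s^2
L/D = 41/0.106 = 386.79245
h_f = f*(L/D)*v^2/(2g) = 0.033 * 386.79245 * 7.1289 / 19.62 = 4.63784 m

4.63784 m


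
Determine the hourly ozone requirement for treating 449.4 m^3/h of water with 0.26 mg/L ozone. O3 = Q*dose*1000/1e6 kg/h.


O3 demand (mg/h) = Q * dose * 1000 = 449.4 * 0.26 * 1000 = 116844 mg/h
Convert mg to kg: 116844 / 1e6 = 0.116844 kg/h

0.116844 kg/h


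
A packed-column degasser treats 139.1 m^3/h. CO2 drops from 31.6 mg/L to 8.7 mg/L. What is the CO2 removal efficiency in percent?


CO2_out / CO2_in = 8.7 / 31.6 = 0.27531646
Fraction remaining = 0.27531646
efficiency = (1 - 0.27531646) * 100 = 72.4684 %

72.4684 %


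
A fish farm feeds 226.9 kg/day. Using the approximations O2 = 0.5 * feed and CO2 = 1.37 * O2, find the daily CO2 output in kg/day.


O2 = 226.9 * 0.5 = 113.45
CO2 = 113.45 * 1.37 = 155.4265

155.4265 kg/day


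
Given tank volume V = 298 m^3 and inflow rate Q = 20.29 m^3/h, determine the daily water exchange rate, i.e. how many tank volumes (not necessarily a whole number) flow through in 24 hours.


Daily flow volume = 20.29 m^3/h * 24 h = 486.96 m^3/day
Exchanges = daily flow / tank volume = 486.96 / 298 = 1.63409 exchanges/day

1.63409 exchanges/day


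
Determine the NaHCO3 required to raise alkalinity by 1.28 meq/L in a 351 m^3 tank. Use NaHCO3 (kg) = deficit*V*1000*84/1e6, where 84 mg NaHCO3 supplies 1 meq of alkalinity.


Tank volume in L = 351 m^3 * 1000 = 351000 L
Total meq required = 1.28 meq/L * 351000 L = 449280 meq
NaHCO3 mass = 449280 meq * 84 mg/meq / 1e6 = 37.7395 kg

37.7395 kg


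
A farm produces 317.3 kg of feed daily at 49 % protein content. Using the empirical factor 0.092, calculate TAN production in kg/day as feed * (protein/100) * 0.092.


Protein in feed = 317.3 * 49/100 = 155.477 kg/day
TAN = protein * 0.092 = 155.477 * 0.092 = 14.303884 kg/day

14.303884 kg/day


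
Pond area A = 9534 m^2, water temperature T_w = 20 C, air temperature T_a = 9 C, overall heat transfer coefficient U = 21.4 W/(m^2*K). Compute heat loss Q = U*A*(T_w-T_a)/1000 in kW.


Temperature difference dT = 20 - 9 = 11 K
Heat loss (W) = U * A * dT = 21.4 * 9534 * 11 = 2244303.6 W
Convert to kW: 2244303.6 / 1000 = 2244.3036 kW

2244.3036 kW


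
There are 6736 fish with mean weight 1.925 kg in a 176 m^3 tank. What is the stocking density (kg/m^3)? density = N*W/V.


Total biomass = 6736 fish * 1.925 kg = 12966.8 kg
Density = total biomass / volume = 12966.8 / 176 = 73.675 kg/m^3

73.675 kg/m^3


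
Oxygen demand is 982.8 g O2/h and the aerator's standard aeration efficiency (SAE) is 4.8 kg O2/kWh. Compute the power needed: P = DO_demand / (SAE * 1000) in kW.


SAE in g O2/kWh = 4.8 * 1000 = 4800 g/kWh
P = DO_demand / SAE_g = 982.8 / 4800 = 0.20475 kW

0.20475 kW


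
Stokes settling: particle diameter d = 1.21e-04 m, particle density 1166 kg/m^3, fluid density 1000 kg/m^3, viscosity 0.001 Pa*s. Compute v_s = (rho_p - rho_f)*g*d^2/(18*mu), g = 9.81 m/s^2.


Density difference: rho_p - rho_f = 1166 - 1000 = 166 kg/m^3
d^2 = (1.21e-04)^2 = 1.4641e-08 m^2
Numerator = (rho_p - rho_f) * g * d^2 = 166 * 9.81 * 1.4641e-08 = 2.3842283e-05
Denominator = 18 * mu = 18 * 0.001 = 0.018
v_s = 2.3842283e-05 / 0.018 = 0.00132457 m/s
Check: Re = rho_f * v_s * d / mu = 1000 * 0.00132457 * 1.21e-04 / 0.001 = 0.16 < 1, so Stokes' law applies.

0.00132457 m/s


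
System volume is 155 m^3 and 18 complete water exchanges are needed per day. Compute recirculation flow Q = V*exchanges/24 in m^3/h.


Daily recirculation volume = 155 m^3 * 18 = 2790 m^3/day
Flow rate Q = daily volume / 24 h = 2790 / 24 = 116.25 m^3/h

116.25 m^3/h


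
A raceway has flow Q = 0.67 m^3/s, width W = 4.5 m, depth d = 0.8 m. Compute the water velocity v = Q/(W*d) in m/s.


Cross-sectional area = W * d = 4.5 * 0.8 = 3.6 m^2
Velocity = Q / A = 0.67 / 3.6 = 0.186111 m/s

0.186111 m/s


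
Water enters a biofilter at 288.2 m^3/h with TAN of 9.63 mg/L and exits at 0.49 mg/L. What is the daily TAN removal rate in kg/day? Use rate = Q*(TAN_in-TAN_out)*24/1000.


Concentration drop: TAN_in - TAN_out = 9.63 - 0.49 = 9.14 mg/L
Hourly TAN removed = Q * dTAN = 288.2 m^3/h * 9.14 mg/L = 2634.148 g/h  (m^3/h * mg/L = g/h)
Daily TAN removed = 2634.148 * 24 = 63219.552 g/day
Convert to kg/day: 63219.552 / 1000 = 63.219552 kg/day

63.219552 kg/day


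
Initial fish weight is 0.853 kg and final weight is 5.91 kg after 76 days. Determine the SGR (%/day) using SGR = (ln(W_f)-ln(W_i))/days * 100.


ln(W_f) = ln(5.91) = 1.7766458
ln(W_i) = ln(0.853) = -0.15899573
ln(W_f) - ln(W_i) = 1.7766458 - -0.15899573 = 1.9356415
SGR = 1.9356415 / 76 * 100 = 2.5469 %/day

2.5469 %/day


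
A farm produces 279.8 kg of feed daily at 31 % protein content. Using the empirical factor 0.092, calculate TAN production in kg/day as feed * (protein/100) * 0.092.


Protein in feed = 279.8 * 31/100 = 86.738 kg/day
TAN = protein * 0.092 = 86.738 * 0.092 = 7.979896 kg/day

7.979896 kg/day


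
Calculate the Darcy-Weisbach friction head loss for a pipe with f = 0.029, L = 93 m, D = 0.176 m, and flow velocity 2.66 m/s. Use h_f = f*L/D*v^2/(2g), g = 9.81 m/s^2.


v^2 = 2.66^2 = 7.0756 m^2/s^2
L/D = 93/0.176 = 528.40909
h_f = f*(L/D)*v^2/(2g) = 0.029 * 528.40909 * 7.0756 / 19.62 = 5.52628 m

5.52628 m


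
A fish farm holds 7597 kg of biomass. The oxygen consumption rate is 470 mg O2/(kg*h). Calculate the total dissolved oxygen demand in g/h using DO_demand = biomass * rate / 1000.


Total O2 consumption (mg/h) = 7597 kg * 470 mg/(kg*h) = 3570590 mg/h
Convert to g/h: 3570590 / 1000 = 3570.59 g/h

3570.59 g/h


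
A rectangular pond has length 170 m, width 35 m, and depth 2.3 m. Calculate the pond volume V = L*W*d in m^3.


Base area = L * W = 170 * 35 = 5950 m^2
Volume = area * depth = 5950 * 2.3 = 13685 m^3

13685 m^3


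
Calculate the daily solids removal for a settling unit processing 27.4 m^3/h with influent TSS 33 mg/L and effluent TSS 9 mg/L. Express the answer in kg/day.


Concentration drop: TSS_in - TSS_out = 33 - 9 = 24 mg/L
Hourly solids removed = Q * dTSS = 27.4 m^3/h * 24 mg/L = 657.6 g/h  (m^3/h * mg/L = g/h)
Daily solids removed = 657.6 * 24 = 15782.4 g/day
Convert g to kg: 15782.4 / 1000 = 15.7824 kg/day

15.7824 kg/day


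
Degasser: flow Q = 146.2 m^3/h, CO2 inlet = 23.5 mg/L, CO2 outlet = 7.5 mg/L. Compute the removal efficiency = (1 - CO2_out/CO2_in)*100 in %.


CO2_out / CO2_in = 7.5 / 23.5 = 0.31914894
Fraction remaining = 0.31914894
efficiency = (1 - 0.31914894) * 100 = 68.0851 %

68.0851 %


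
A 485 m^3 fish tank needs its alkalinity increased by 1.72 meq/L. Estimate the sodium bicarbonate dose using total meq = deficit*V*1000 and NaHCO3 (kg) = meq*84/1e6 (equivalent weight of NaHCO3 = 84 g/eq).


Tank volume in L = 485 m^3 * 1000 = 485000 L
Total meq required = 1.72 meq/L * 485000 L = 834200 meq
NaHCO3 mass = 834200 meq * 84 mg/meq / 1e6 = 70.0728 kg

70.0728 kg


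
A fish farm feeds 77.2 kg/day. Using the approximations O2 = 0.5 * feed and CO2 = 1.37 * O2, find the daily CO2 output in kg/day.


O2 = 77.2 * 0.5 = 38.6
CO2 = 38.6 * 1.37 = 52.882

52.882 kg/day


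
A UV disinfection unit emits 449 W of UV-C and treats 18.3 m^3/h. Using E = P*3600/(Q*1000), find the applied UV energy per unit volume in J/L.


Energy delivered per hour = 449 W * 3600 s = 1616400 J/h
Volume treated per hour = 18.3 m^3/h * 1000 = 18300 L/h
dose = 1616400 / 18300 = 88.3279 J/L

88.3279 J/L


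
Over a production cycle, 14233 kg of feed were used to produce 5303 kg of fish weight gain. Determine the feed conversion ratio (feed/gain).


FCR = feed consumed / weight gained
FCR = 14233 kg / 5303 kg = 2.68395

2.68395


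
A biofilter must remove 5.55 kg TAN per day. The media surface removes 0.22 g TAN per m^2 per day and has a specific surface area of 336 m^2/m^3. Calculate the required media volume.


A = 5.55*1000 / 0.22 = 25227.273 m^2
V = 25227.273 / 336 = 75.0812

75.0812 m^3


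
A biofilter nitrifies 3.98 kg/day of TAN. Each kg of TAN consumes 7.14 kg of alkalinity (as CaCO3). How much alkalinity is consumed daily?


Alkalinity factor: 7.14 kg CaCO3 consumed per kg TAN nitrified
alk = 3.98 kg TAN * 7.14 = 28.4172 kg CaCO3/day

28.4172 kg CaCO3/day


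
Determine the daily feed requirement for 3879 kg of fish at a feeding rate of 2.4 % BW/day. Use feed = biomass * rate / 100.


Feeding rate fraction = 2.4% / 100 = 0.024
Daily feed = 3879 kg * 0.024 = 93.096 kg/day

93.096 kg/day


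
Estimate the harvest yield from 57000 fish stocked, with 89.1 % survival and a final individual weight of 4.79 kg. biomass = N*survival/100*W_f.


Survivors = 57000 * 89.1/100 = 50787 fish
Harvest biomass = survivors * W_f = 50787 * 4.79 = 243269.73 kg

243269.73 kg


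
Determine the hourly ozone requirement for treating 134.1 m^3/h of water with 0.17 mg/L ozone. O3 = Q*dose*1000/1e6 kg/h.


O3 demand (mg/h) = Q * dose * 1000 = 134.1 * 0.17 * 1000 = 22797 mg/h
Convert mg to kg: 22797 / 1e6 = 0.022797 kg/h

0.022797 kg/h


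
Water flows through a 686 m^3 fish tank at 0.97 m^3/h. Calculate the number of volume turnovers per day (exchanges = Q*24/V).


Daily flow volume = 0.97 m^3/h * 24 h = 23.28 m^3/day
Exchanges = daily flow / tank volume = 23.28 / 686 = 0.0339359 exchanges/day

0.0339359 exchanges/day


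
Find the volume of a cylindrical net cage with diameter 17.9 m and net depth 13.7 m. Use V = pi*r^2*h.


r = d/2 = 17.9/2 = 8.95 m
Base area = pi*r^2 = pi*8.95^2 = 251.64943 m^2
Volume = 251.64943 * 13.7 = 3447.6 m^3

3447.6 m^3


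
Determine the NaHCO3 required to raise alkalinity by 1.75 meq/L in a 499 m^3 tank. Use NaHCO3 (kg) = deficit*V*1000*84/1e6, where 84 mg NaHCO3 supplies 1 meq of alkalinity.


Tank volume in L = 499 m^3 * 1000 = 499000 L
Total meq required = 1.75 meq/L * 499000 L = 873250 meq
NaHCO3 mass = 873250 meq * 84 mg/meq / 1e6 = 73.353 kg

73.353 kg


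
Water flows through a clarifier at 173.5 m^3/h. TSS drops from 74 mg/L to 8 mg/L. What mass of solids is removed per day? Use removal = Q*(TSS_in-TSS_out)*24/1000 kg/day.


Concentration drop: TSS_in - TSS_out = 74 - 8 = 66 mg/L
Hourly solids removed = Q * dTSS = 173.5 m^3/h * 66 mg/L = 11451 g/h  (m^3/h * mg/L = g/h)
Daily solids removed = 11451 * 24 = 274824 g/day
Convert g to kg: 274824 / 1000 = 274.824 kg/day

274.824 kg/day


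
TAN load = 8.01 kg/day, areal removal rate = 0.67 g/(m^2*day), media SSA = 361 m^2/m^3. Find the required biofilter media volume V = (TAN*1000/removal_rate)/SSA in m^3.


A = 8.01*1000 / 0.67 = 11955.224 m^2
V = 11955.224 / 361 = 33.117

33.117 m^3


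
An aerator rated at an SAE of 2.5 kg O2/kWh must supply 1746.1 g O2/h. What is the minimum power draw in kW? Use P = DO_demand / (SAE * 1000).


SAE in g O2/kWh = 2.5 * 1000 = 2500 g/kWh
P = DO_demand / SAE_g = 1746.1 / 2500 = 0.69844 kW

0.69844 kW


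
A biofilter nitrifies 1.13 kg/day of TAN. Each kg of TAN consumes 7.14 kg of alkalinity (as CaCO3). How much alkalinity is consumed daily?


Alkalinity factor: 7.14 kg CaCO3 consumed per kg TAN nitrified
alk = 1.13 kg TAN * 7.14 = 8.0682 kg CaCO3/day

8.0682 kg CaCO3/day


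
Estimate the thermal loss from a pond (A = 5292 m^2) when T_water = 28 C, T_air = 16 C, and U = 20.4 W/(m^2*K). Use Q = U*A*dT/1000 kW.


Temperature difference dT = 28 - 16 = 12 K
Heat loss (W) = U * A * dT = 20.4 * 5292 * 12 = 1295481.6 W
Convert to kW: 1295481.6 / 1000 = 1295.4816 kW

1295.4816 kW


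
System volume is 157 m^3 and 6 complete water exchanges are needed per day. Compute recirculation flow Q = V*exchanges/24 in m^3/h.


Daily recirculation volume = 157 m^3 * 6 = 942 m^3/day
Flow rate Q = daily volume / 24 h = 942 / 24 = 39.25 m^3/h

39.25 m^3/h


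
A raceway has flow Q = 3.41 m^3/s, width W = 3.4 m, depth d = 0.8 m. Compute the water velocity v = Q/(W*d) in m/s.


Cross-sectional area = W * d = 3.4 * 0.8 = 2.72 m^2
Velocity = Q / A = 3.41 / 2.72 = 1.25368 m/s

1.25368 m/s


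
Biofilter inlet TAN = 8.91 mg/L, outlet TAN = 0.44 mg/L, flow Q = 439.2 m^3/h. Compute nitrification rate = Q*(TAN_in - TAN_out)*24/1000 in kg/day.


Concentration drop: TAN_in - TAN_out = 8.91 - 0.44 = 8.47 mg/L
Hourly TAN removed = Q * dTAN = 439.2 m^3/h * 8.47 mg/L = 3720.024 g/h  (m^3/h * mg/L = g/h)
Daily TAN removed = 3720.024 * 24 = 89280.576 g/day
Convert to kg/day: 89280.576 / 1000 = 89.280576 kg/day

89.280576 kg/day


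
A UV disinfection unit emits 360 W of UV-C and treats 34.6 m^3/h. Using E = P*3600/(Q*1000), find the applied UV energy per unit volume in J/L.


Energy delivered per hour = 360 W * 3600 s = 1296000 J/h
Volume treated per hour = 34.6 m^3/h * 1000 = 34600 L/h
dose = 1296000 / 34600 = 37.4566 J/L

37.4566 J/L


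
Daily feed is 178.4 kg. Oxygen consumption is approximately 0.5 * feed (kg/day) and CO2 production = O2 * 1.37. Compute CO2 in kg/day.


O2 = 178.4 * 0.5 = 89.2
CO2 = 89.2 * 1.37 = 122.204

122.204 kg/day


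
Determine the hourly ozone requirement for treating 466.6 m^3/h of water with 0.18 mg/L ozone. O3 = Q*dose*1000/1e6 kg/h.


O3 demand (mg/h) = Q * dose * 1000 = 466.6 * 0.18 * 1000 = 83988 mg/h
Convert mg to kg: 83988 / 1e6 = 0.083988 kg/h

0.083988 kg/h


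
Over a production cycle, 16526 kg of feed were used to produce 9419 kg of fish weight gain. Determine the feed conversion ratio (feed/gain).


FCR = feed consumed / weight gained
FCR = 16526 kg / 9419 kg = 1.75454

1.75454


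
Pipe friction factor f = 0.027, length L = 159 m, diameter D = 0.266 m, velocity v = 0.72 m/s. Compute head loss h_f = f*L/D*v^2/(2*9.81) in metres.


v^2 = 0.72^2 = 0.5184 m^2/s^2
L/D = 159/0.266 = 597.74436
h_f = f*(L/D)*v^2/(2g) = 0.027 * 597.74436 * 0.5184 / 19.62 = 0.426428 m

0.426428 m


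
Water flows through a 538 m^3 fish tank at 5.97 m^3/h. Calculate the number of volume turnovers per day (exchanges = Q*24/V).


Daily flow volume = 5.97 m^3/h * 24 h = 143.28 m^3/day
Exchanges = daily flow / tank volume = 143.28 / 538 = 0.26632 exchanges/day

0.26632 exchanges/day


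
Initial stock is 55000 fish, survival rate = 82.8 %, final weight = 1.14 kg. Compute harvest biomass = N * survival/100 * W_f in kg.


Survivors = 55000 * 82.8/100 = 45540 fish
Harvest biomass = survivors * W_f = 45540 * 1.14 = 51915.6 kg

51915.6 kg


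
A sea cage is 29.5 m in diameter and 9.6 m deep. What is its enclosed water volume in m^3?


r = d/2 = 29.5/2 = 14.75 m
Base area = pi*r^2 = pi*14.75^2 = 683.49275 m^2
Volume = 683.49275 * 9.6 = 6561.53 m^3

6561.53 m^3


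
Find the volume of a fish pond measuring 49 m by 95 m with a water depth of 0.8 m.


Base area = L * W = 49 * 95 = 4655 m^2
Volume = area * depth = 4655 * 0.8 = 3724 m^3

3724 m^3


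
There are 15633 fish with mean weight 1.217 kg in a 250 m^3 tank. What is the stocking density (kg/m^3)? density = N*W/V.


Total biomass = 15633 fish * 1.217 kg = 19025.361 kg
Density = total biomass / volume = 19025.361 / 250 = 76.1014 kg/m^3

76.1014 kg/m^3


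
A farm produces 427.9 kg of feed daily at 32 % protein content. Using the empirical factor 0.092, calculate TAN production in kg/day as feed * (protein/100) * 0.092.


Protein in feed = 427.9 * 32/100 = 136.928 kg/day
TAN = protein * 0.092 = 136.928 * 0.092 = 12.597376 kg/day

12.597376 kg/day


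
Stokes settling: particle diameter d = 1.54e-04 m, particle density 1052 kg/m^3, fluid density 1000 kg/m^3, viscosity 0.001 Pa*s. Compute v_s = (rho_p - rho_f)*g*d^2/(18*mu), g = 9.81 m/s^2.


Density difference: rho_p - rho_f = 1052 - 1000 = 52 kg/m^3
d^2 = (1.54e-04)^2 = 2.3716e-08 m^2
Numerator = (rho_p - rho_f) * g * d^2 = 52 * 9.81 * 2.3716e-08 = 1.2098006e-05
Denominator = 18 * mu = 18 * 0.001 = 0.018
v_s = 1.2098006e-05 / 0.018 = 6.72111e-04 m/s
Check: Re = rho_f * v_s * d / mu = 1000 * 6.72111e-04 * 1.54e-04 / 0.001 = 0.104 < 1, so Stokes' law applies.

6.72111e-04 m/s


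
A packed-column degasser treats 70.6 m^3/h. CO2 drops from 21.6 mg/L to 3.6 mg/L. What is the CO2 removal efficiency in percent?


CO2_out / CO2_in = 3.6 / 21.6 = 0.16666667
Fraction remaining = 0.16666667
efficiency = (1 - 0.16666667) * 100 = 83.3333 %

83.3333 %


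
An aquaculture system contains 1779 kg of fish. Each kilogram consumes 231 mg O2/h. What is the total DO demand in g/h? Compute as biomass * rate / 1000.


Total O2 consumption (mg/h) = 1779 kg * 231 mg/(kg*h) = 410949 mg/h
Convert to g/h: 410949 / 1000 = 410.949 g/h

410.949 g/h


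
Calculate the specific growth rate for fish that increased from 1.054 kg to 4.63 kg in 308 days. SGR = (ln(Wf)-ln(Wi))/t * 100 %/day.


ln(W_f) = ln(4.63) = 1.5325569
ln(W_i) = ln(1.054) = 0.05259245
ln(W_f) - ln(W_i) = 1.5325569 - 0.05259245 = 1.4799645
SGR = 1.4799645 / 308 * 100 = 0.480508 %/day

0.480508 %/day


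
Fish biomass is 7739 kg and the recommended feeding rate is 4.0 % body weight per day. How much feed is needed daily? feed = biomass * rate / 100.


Feeding rate fraction = 4.0% / 100 = 0.04
Daily feed = 7739 kg * 0.04 = 309.56 kg/day

309.56 kg/day


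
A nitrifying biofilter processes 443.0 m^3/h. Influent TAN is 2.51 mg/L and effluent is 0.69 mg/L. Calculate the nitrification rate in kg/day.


Concentration drop: TAN_in - TAN_out = 2.51 - 0.69 = 1.82 mg/L
Hourly TAN removed = Q * dTAN = 443.0 m^3/h * 1.82 mg/L = 806.26 g/h  (m^3/h * mg/L = g/h)
Daily TAN removed = 806.26 * 24 = 19350.24 g/day
Convert to kg/day: 19350.24 / 1000 = 19.35024 kg/day

19.35024 kg/day


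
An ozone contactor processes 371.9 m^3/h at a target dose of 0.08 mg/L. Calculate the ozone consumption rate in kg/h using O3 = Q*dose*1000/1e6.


O3 demand (mg/h) = Q * dose * 1000 = 371.9 * 0.08 * 1000 = 29752 mg/h
Convert mg to kg: 29752 / 1e6 = 0.029752 kg/h

0.029752 kg/h


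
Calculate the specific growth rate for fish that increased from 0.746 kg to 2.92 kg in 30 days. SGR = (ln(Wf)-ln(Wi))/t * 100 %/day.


ln(W_f) = ln(2.92) = 1.0715836
ln(W_i) = ln(0.746) = -0.29302968
ln(W_f) - ln(W_i) = 1.0715836 - -0.29302968 = 1.3646133
SGR = 1.3646133 / 30 * 100 = 4.54871 %/day

4.54871 %/day


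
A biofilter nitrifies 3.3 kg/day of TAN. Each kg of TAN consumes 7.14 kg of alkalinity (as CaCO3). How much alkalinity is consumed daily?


Alkalinity factor: 7.14 kg CaCO3 consumed per kg TAN nitrified
alk = 3.3 kg TAN * 7.14 = 23.562 kg CaCO3/day

23.562 kg CaCO3/day


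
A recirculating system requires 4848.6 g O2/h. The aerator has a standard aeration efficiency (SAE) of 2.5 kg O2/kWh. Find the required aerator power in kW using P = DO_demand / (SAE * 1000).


SAE in g O2/kWh = 2.5 * 1000 = 2500 g/kWh
P = DO_demand / SAE_g = 4848.6 / 2500 = 1.93944 kW

1.93944 kW


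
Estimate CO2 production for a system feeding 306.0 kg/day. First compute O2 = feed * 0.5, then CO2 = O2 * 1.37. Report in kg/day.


O2 = 306.0 * 0.5 = 153
CO2 = 153 * 1.37 = 209.61

209.61 kg/day


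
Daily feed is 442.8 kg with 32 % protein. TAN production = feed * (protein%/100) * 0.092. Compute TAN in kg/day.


Protein in feed = 442.8 * 32/100 = 141.696 kg/day
TAN = protein * 0.092 = 141.696 * 0.092 = 13.036032 kg/day

13.036032 kg/day


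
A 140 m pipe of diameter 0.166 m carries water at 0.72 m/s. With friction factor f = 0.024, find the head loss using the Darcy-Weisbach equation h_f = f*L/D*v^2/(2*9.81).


v^2 = 0.72^2 = 0.5184 m^2/s^2
L/D = 140/0.166 = 843.37349
h_f = f*(L/D)*v^2/(2g) = 0.024 * 843.37349 * 0.5184 / 19.62 = 0.534807 m

0.534807 m


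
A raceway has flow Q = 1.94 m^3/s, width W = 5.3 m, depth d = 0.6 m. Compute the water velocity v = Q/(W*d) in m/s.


Cross-sectional area = W * d = 5.3 * 0.6 = 3.18 m^2
Velocity = Q / A = 1.94 / 3.18 = 0.610063 m/s

0.610063 m/s


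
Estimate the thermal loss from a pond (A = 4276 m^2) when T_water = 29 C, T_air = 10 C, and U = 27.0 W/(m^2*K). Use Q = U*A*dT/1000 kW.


Temperature difference dT = 29 - 10 = 19 K
Heat loss (W) = U * A * dT = 27.0 * 4276 * 19 = 2193588 W
Convert to kW: 2193588 / 1000 = 2193.588 kW

2193.588 kW


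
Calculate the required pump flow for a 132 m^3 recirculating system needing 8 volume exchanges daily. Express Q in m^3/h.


Daily recirculation volume = 132 m^3 * 8 = 1056 m^3/day
Flow rate Q = daily volume / 24 h = 1056 / 24 = 44 m^3/h

44 m^3/h


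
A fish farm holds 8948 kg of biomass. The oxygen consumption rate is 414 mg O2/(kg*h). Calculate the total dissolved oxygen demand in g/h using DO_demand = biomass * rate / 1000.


Total O2 consumption (mg/h) = 8948 kg * 414 mg/(kg*h) = 3704472 mg/h
Convert to g/h: 3704472 / 1000 = 3704.472 g/h

3704.472 g/h


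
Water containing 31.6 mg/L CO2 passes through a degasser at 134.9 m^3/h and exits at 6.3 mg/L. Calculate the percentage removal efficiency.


CO2_out / CO2_in = 6.3 / 31.6 = 0.19936709
Fraction remaining = 0.19936709
efficiency = (1 - 0.19936709) * 100 = 80.0633 %

80.0633 %


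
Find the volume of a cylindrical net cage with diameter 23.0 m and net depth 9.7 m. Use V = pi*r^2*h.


r = d/2 = 23.0/2 = 11.5 m
Base area = pi*r^2 = pi*11.5^2 = 415.47563 m^2
Volume = 415.47563 * 9.7 = 4030.11 m^3

4030.11 m^3


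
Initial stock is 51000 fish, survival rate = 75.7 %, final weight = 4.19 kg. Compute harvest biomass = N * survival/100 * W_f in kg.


Survivors = 51000 * 75.7/100 = 38607 fish
Harvest biomass = survivors * W_f = 38607 * 4.19 = 161763.33 kg

161763.33 kg


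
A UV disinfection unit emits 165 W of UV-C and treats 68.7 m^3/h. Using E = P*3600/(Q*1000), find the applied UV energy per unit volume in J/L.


Energy delivered per hour = 165 W * 3600 s = 594000 J/h
Volume treated per hour = 68.7 m^3/h * 1000 = 68700 L/h
dose = 594000 / 68700 = 8.64629 J/L

8.64629 J/L


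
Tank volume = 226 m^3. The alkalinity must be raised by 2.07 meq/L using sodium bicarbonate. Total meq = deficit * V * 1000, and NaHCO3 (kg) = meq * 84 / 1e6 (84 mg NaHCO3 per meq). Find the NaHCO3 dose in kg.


Tank volume in L = 226 m^3 * 1000 = 226000 L
Total meq required = 2.07 meq/L * 226000 L = 467820 meq
NaHCO3 mass = 467820 meq * 84 mg/meq / 1e6 = 39.2969 kg

39.2969 kg


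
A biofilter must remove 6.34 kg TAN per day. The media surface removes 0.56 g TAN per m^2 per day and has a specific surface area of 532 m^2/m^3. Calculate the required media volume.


A = 6.34*1000 / 0.56 = 11321.429 m^2
V = 11321.429 / 532 = 21.2809

21.2809 m^3


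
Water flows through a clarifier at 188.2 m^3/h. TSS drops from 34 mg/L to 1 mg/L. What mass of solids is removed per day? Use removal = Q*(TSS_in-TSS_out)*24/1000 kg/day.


Concentration drop: TSS_in - TSS_out = 34 - 1 = 33 mg/L
Hourly solids removed = Q * dTSS = 188.2 m^3/h * 33 mg/L = 6210.6 g/h  (m^3/h * mg/L = g/h)
Daily solids removed = 6210.6 * 24 = 149054.4 g/day
Convert g to kg: 149054.4 / 1000 = 149.0544 kg/day

149.0544 kg/day


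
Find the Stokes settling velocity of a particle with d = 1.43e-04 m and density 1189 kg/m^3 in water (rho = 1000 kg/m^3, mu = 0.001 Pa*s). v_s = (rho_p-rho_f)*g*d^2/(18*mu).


Density difference: rho_p - rho_f = 1189 - 1000 = 189 kg/m^3
d^2 = (1.43e-04)^2 = 2.0449e-08 m^2
Numerator = (rho_p - rho_f) * g * d^2 = 189 * 9.81 * 2.0449e-08 = 3.7914286e-05
Denominator = 18 * mu = 18 * 0.001 = 0.018
v_s = 3.7914286e-05 / 0.018 = 0.00210635 m/s
Check: Re = rho_f * v_s * d / mu = 1000 * 0.00210635 * 1.43e-04 / 0.001 = 0.301 < 1, so Stokes' law applies.

0.00210635 m/s


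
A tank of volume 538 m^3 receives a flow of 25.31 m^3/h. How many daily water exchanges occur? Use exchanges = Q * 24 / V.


Daily flow volume = 25.31 m^3/h * 24 h = 607.44 m^3/day
Exchanges = daily flow / tank volume = 607.44 / 538 = 1.12907 exchanges/day

1.12907 exchanges/day


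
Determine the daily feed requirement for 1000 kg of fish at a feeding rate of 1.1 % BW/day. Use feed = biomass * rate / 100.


Feeding rate fraction = 1.1% / 100 = 0.011
Daily feed = 1000 kg * 0.011 = 11 kg/day

11 kg/day


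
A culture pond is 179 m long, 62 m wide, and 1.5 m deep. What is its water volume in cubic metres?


Base area = L * W = 179 * 62 = 11098 m^2
Volume = area * depth = 11098 * 1.5 = 16647 m^3

16647 m^3


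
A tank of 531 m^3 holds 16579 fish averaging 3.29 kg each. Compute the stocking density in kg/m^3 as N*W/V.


Total biomass = 16579 fish * 3.29 kg = 54544.91 kg
Density = total biomass / volume = 54544.91 / 531 = 102.721 kg/m^3

102.721 kg/m^3


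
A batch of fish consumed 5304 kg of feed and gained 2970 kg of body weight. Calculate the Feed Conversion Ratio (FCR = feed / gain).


FCR = feed consumed / weight gained
FCR = 5304 kg / 2970 kg = 1.78586

1.78586


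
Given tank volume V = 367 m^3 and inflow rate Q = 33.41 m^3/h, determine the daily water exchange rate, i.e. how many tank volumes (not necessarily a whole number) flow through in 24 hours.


Daily flow volume = 33.41 m^3/h * 24 h = 801.84 m^3/day
Exchanges = daily flow / tank volume = 801.84 / 367 = 2.18485 exchanges/day

2.18485 exchanges/day


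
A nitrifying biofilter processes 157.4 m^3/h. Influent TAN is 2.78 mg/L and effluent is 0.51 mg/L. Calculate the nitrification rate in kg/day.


Concentration drop: TAN_in - TAN_out = 2.78 - 0.51 = 2.27 mg/L
Hourly TAN removed = Q * dTAN = 157.4 m^3/h * 2.27 mg/L = 357.298 g/h  (m^3/h * mg/L = g/h)
Daily TAN removed = 357.298 * 24 = 8575.152 g/day
Convert to kg/day: 8575.152 / 1000 = 8.575152 kg/day

8.575152 kg/day


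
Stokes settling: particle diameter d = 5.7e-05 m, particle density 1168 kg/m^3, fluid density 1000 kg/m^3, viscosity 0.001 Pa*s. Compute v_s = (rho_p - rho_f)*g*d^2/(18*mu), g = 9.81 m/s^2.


Density difference: rho_p - rho_f = 1168 - 1000 = 168 kg/m^3
d^2 = (5.7e-05)^2 = 3.249e-09 m^2
Numerator = (rho_p - rho_f) * g * d^2 = 168 * 9.81 * 3.249e-09 = 5.3546119e-06
Denominator = 18 * mu = 18 * 0.001 = 0.018
v_s = 5.3546119e-06 / 0.018 = 2.97478e-04 m/s
Check: Re = rho_f * v_s * d / mu = 1000 * 2.97478e-04 * 5.7e-05 / 0.001 = 0.017 < 1, so Stokes' law applies.

2.97478e-04 m/s


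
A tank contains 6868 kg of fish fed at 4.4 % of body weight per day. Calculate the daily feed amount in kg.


Feeding rate fraction = 4.4% / 100 = 0.044
Daily feed = 6868 kg * 0.044 = 302.192 kg/day

302.192 kg/day


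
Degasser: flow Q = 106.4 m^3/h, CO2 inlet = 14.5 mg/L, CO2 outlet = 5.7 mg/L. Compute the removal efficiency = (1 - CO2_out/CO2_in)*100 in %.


CO2_out / CO2_in = 5.7 / 14.5 = 0.39310345
Fraction remaining = 0.39310345
efficiency = (1 - 0.39310345) * 100 = 60.6897 %

60.6897 %


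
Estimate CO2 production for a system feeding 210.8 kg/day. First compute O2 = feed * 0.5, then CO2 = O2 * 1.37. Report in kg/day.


O2 = 210.8 * 0.5 = 105.4
CO2 = 105.4 * 1.37 = 144.398

144.398 kg/day


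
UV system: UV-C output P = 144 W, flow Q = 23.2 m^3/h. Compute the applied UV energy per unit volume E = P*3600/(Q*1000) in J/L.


Energy delivered per hour = 144 W * 3600 s = 518400 J/h
Volume treated per hour = 23.2 m^3/h * 1000 = 23200 L/h
dose = 518400 / 23200 = 22.3448 J/L

22.3448 J/L


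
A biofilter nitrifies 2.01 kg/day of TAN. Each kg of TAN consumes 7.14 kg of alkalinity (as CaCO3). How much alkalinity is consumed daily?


Alkalinity factor: 7.14 kg CaCO3 consumed per kg TAN nitrified
alk = 2.01 kg TAN * 7.14 = 14.3514 kg CaCO3/day

14.3514 kg CaCO3/day


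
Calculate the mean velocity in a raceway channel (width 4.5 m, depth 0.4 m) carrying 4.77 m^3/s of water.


Cross-sectional area = W * d = 4.5 * 0.4 = 1.8 m^2
Velocity = Q / A = 4.77 / 1.8 = 2.65 m/s

2.65 m/s


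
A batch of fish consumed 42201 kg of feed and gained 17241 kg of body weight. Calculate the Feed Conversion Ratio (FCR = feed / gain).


FCR = feed consumed / weight gained
FCR = 42201 kg / 17241 kg = 2.44771

2.44771


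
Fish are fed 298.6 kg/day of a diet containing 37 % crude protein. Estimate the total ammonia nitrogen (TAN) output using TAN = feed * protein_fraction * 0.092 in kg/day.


Protein in feed = 298.6 * 37/100 = 110.482 kg/day
TAN = protein * 0.092 = 110.482 * 0.092 = 10.164344 kg/day

10.164344 kg/day


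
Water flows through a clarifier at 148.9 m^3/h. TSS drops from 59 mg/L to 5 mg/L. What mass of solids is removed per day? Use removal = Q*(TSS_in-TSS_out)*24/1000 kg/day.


Concentration drop: TSS_in - TSS_out = 59 - 5 = 54 mg/L
Hourly solids removed = Q * dTSS = 148.9 m^3/h * 54 mg/L = 8040.6 g/h  (m^3/h * mg/L = g/h)
Daily solids removed = 8040.6 * 24 = 192974.4 g/day
Convert g to kg: 192974.4 / 1000 = 192.9744 kg/day

192.9744 kg/day


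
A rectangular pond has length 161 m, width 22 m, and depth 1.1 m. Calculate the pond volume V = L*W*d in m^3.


Base area = L * W = 161 * 22 = 3542 m^2
Volume = area * depth = 3542 * 1.1 = 3896.2 m^3

3896.2 m^3


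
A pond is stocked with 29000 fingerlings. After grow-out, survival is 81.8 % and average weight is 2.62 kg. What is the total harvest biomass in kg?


Survivors = 29000 * 81.8/100 = 23722 fish
Harvest biomass = survivors * W_f = 23722 * 2.62 = 62151.64 kg

62151.64 kg


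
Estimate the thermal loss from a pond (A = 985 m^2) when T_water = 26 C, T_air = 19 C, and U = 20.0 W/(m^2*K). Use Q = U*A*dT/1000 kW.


Temperature difference dT = 26 - 19 = 7 K
Heat loss (W) = U * A * dT = 20.0 * 985 * 7 = 137900 W
Convert to kW: 137900 / 1000 = 137.9 kW

137.9 kW


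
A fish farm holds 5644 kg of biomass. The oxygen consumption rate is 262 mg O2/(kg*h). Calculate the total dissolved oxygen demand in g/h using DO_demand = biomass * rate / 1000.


Total O2 consumption (mg/h) = 5644 kg * 262 mg/(kg*h) = 1478728 mg/h
Convert to g/h: 1478728 / 1000 = 1478.728 g/h

1478.728 g/h


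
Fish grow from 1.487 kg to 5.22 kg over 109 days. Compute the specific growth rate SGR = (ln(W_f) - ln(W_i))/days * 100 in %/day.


ln(W_f) = ln(5.22) = 1.6524974
ln(W_i) = ln(1.487) = 0.39676067
ln(W_f) - ln(W_i) = 1.6524974 - 0.39676067 = 1.2557367
SGR = 1.2557367 / 109 * 100 = 1.15205 %/day

1.15205 %/day


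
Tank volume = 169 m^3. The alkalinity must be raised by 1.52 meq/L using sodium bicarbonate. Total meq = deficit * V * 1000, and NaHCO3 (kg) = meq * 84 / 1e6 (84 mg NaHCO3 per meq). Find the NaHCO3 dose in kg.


Tank volume in L = 169 m^3 * 1000 = 169000 L
Total meq required = 1.52 meq/L * 169000 L = 256880 meq
NaHCO3 mass = 256880 meq * 84 mg/meq / 1e6 = 21.5779 kg

21.5779 kg


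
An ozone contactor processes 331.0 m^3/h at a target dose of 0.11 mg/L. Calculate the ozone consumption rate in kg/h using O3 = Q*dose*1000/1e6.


O3 demand (mg/h) = Q * dose * 1000 = 331.0 * 0.11 * 1000 = 36410 mg/h
Convert mg to kg: 36410 / 1e6 = 0.03641 kg/h

0.03641 kg/h


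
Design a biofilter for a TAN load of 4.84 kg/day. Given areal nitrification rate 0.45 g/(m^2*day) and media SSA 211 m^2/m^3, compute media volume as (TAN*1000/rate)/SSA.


A = 4.84*1000 / 0.45 = 10755.556 m^2
V = 10755.556 / 211 = 50.9742

50.9742 m^3


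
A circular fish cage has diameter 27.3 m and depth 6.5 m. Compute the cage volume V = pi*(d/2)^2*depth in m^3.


r = d/2 = 27.3/2 = 13.65 m
Base area = pi*r^2 = pi*13.65^2 = 585.3494 m^2
Volume = 585.3494 * 6.5 = 3804.77 m^3

3804.77 m^3


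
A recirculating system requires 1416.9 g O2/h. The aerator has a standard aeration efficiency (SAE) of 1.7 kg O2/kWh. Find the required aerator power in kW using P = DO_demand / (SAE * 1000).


SAE in g O2/kWh = 1.7 * 1000 = 1700 g/kWh
P = DO_demand / SAE_g = 1416.9 / 1700 = 0.833471 kW

0.833471 kW


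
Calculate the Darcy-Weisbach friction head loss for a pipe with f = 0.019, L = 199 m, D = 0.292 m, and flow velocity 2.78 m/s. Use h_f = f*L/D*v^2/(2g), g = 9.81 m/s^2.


v^2 = 2.78^2 = 7.7284 m^2/s^2
L/D = 199/0.292 = 681.50685
h_f = f*(L/D)*v^2/(2g) = 0.019 * 681.50685 * 7.7284 / 19.62 = 5.10052 m

5.10052 m


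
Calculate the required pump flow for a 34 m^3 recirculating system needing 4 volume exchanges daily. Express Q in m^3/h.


Daily recirculation volume = 34 m^3 * 4 = 136 m^3/day
Flow rate Q = daily volume / 24 h = 136 / 24 = 5.66667 m^3/h

5.66667 m^3/h


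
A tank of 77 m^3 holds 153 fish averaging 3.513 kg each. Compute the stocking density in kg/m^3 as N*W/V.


Total biomass = 153 fish * 3.513 kg = 537.489 kg
Density = total biomass / volume = 537.489 / 77 = 6.98038 kg/m^3

6.98038 kg/m^3


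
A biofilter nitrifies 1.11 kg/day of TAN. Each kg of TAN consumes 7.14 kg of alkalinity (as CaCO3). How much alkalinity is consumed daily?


Alkalinity factor: 7.14 kg CaCO3 consumed per kg TAN nitrified
alk = 1.11 kg TAN * 7.14 = 7.9254 kg CaCO3/day

7.9254 kg CaCO3/day


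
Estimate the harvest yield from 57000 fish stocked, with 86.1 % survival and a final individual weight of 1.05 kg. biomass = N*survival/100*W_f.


Survivors = 57000 * 86.1/100 = 49077 fish
Harvest biomass = survivors * W_f = 49077 * 1.05 = 51530.85 kg

51530.85 kg


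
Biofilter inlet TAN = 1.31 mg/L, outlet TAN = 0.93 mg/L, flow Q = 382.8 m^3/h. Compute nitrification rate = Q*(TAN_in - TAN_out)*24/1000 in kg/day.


Concentration drop: TAN_in - TAN_out = 1.31 - 0.93 = 0.38 mg/L
Hourly TAN removed = Q * dTAN = 382.8 m^3/h * 0.38 mg/L = 145.464 g/h  (m^3/h * mg/L = g/h)
Daily TAN removed = 145.464 * 24 = 3491.136 g/day
Convert to kg/day: 3491.136 / 1000 = 3.491136 kg/day

3.491136 kg/day


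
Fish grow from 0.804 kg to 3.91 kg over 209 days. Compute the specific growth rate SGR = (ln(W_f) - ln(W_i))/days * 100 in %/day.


ln(W_f) = ln(3.91) = 1.3635374
ln(W_i) = ln(0.804) = -0.21815601
ln(W_f) - ln(W_i) = 1.3635374 - -0.21815601 = 1.5816934
SGR = 1.5816934 / 209 * 100 = 0.756791 %/day

0.756791 %/day


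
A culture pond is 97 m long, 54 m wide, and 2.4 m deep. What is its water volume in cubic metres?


Base area = L * W = 97 * 54 = 5238 m^2
Volume = area * depth = 5238 * 2.4 = 12571.2 m^3

12571.2 m^3


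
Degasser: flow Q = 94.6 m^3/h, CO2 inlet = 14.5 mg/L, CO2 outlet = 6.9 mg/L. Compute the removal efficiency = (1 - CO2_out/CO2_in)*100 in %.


CO2_out / CO2_in = 6.9 / 14.5 = 0.47586207
Fraction remaining = 0.47586207
efficiency = (1 - 0.47586207) * 100 = 52.4138 %

52.4138 %


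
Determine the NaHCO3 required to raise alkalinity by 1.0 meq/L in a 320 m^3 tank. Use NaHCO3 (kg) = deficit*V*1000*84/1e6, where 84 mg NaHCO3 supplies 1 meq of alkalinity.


Tank volume in L = 320 m^3 * 1000 = 320000 L
Total meq required = 1.0 meq/L * 320000 L = 320000 meq
NaHCO3 mass = 320000 meq * 84 mg/meq / 1e6 = 26.88 kg

26.88 kg


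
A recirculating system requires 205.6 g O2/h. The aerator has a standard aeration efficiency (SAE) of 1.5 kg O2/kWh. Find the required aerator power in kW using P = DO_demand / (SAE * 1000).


SAE in g O2/kWh = 1.5 * 1000 = 1500 g/kWh
P = DO_demand / SAE_g = 205.6 / 1500 = 0.137067 kW

0.137067 kW


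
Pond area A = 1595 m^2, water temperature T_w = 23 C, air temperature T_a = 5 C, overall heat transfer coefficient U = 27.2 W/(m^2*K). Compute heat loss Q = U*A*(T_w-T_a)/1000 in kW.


Temperature difference dT = 23 - 5 = 18 K
Heat loss (W) = U * A * dT = 27.2 * 1595 * 18 = 780912 W
Convert to kW: 780912 / 1000 = 780.912 kW

780.912 kW


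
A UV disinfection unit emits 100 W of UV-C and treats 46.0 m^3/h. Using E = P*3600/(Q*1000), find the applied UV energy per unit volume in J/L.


Energy delivered per hour = 100 W * 3600 s = 360000 J/h
Volume treated per hour = 46.0 m^3/h * 1000 = 46000 L/h
dose = 360000 / 46000 = 7.82609 J/L

7.82609 J/L


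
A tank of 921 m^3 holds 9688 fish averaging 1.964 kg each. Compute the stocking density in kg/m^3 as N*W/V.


Total biomass = 9688 fish * 1.964 kg = 19027.232 kg
Density = total biomass / volume = 19027.232 / 921 = 20.6593 kg/m^3

20.6593 kg/m^3


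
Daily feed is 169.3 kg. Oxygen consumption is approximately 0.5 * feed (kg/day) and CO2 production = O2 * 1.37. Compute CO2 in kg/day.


O2 = 169.3 * 0.5 = 84.65
CO2 = 84.65 * 1.37 = 115.9705

115.9705 kg/day


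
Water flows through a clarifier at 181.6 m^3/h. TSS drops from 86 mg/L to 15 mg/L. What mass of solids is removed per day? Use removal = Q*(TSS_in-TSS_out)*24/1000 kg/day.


Concentration drop: TSS_in - TSS_out = 86 - 15 = 71 mg/L
Hourly solids removed = Q * dTSS = 181.6 m^3/h * 71 mg/L = 12893.6 g/h  (m^3/h * mg/L = g/h)
Daily solids removed = 12893.6 * 24 = 309446.4 g/day
Convert g to kg: 309446.4 / 1000 = 309.4464 kg/day

309.4464 kg/day


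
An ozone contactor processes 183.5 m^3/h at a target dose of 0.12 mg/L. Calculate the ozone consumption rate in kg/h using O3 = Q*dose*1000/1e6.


O3 demand (mg/h) = Q * dose * 1000 = 183.5 * 0.12 * 1000 = 22020 mg/h
Convert mg to kg: 22020 / 1e6 = 0.02202 kg/h

0.02202 kg/h


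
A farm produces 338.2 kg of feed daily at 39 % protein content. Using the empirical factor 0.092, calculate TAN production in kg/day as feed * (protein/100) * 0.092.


Protein in feed = 338.2 * 39/100 = 131.898 kg/day
TAN = protein * 0.092 = 131.898 * 0.092 = 12.134616 kg/day

12.134616 kg/day


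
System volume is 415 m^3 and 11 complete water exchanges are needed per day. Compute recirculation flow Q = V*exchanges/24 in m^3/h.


Daily recirculation volume = 415 m^3 * 11 = 4565 m^3/day
Flow rate Q = daily volume / 24 h = 4565 / 24 = 190.208 m^3/h

190.208 m^3/h


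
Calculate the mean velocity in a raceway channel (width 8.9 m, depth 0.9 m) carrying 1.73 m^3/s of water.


Cross-sectional area = W * d = 8.9 * 0.9 = 8.01 m^2
Velocity = Q / A = 1.73 / 8.01 = 0.21598 m/s

0.21598 m/s


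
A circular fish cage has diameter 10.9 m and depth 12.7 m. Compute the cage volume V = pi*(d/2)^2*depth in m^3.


r = d/2 = 10.9/2 = 5.45 m
Base area = pi*r^2 = pi*5.45^2 = 93.313156 m^2
Volume = 93.313156 * 12.7 = 1185.08 m^3

1185.08 m^3


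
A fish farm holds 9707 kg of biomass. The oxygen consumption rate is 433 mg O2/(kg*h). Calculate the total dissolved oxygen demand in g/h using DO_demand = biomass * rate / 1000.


Total O2 consumption (mg/h) = 9707 kg * 433 mg/(kg*h) = 4203131 mg/h
Convert to g/h: 4203131 / 1000 = 4203.131 g/h

4203.131 g/h


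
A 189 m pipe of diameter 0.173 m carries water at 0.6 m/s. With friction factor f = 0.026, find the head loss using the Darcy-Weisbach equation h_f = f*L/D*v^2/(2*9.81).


v^2 = 0.6^2 = 0.36 m^2/s^2
L/D = 189/0.173 = 1092.4855
h_f = f*(L/D)*v^2/(2g) = 0.026 * 1092.4855 * 0.36 / 19.62 = 0.521186 m

0.521186 m


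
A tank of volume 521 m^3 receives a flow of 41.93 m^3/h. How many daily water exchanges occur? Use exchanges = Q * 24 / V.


Daily flow volume = 41.93 m^3/h * 24 h = 1006.32 m^3/day
Exchanges = daily flow / tank volume = 1006.32 / 521 = 1.93152 exchanges/day

1.93152 exchanges/day
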